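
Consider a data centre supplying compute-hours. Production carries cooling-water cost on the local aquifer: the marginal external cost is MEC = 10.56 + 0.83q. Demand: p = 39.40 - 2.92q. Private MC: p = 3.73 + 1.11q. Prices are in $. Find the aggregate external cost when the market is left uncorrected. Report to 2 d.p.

Market equilibrium (private): 3.73 + 1.11q = 39.40 - 2.92q → q_m = 8.8511.
Total external cost = ∫₀^{q_m} (10.56 + 0.83q) dq = 10.56×8.8511 + ½×0.83×8.8511² = 125.9795.

$125.98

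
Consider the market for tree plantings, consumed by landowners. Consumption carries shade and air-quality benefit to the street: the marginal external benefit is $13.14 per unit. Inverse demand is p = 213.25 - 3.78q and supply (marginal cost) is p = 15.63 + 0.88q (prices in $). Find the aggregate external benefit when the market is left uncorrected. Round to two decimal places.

$557.24

Market equilibrium (private): 15.63 + 0.88q = 213.25 - 3.78q → q_m = 42.4077.
Total external benefit = MEB × q_m = 13.14 × 42.4077 = 557.2372.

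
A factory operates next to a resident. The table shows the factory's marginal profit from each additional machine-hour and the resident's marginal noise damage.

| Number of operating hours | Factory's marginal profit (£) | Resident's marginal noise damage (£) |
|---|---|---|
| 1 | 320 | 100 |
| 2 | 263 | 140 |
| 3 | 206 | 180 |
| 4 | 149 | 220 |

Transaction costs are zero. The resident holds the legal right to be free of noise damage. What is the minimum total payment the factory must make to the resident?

£420

Efficient level: marginal profit ≥ marginal noise damage through level 3, so k* = 3.
With the resident holding the right, the factory must at least compensate total damage at k*: 100 + 140 + 180 = 420.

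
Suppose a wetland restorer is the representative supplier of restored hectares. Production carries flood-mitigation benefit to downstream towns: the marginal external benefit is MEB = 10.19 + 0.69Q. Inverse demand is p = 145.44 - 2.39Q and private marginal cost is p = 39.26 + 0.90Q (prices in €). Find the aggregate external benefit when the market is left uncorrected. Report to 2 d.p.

€688.21

Market equilibrium (private): 39.26 + 0.90Q = 145.44 - 2.39Q → Q_m = 32.2736.
Total external benefit = ∫₀^{Q_m} (10.19 + 0.69Q) dQ = 10.19×32.2736 + ½×0.69×32.2736² = 688.2149.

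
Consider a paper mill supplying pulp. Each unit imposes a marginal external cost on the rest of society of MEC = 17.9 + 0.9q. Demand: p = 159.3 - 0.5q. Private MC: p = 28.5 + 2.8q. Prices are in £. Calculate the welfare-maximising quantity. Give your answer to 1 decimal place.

q* = 26.9

Social marginal cost = private MC + MEC = 46.4 + 3.7q.
Set SMC = demand: 46.4 + 3.7q = 159.3 - 0.5q → q* = 26.8810.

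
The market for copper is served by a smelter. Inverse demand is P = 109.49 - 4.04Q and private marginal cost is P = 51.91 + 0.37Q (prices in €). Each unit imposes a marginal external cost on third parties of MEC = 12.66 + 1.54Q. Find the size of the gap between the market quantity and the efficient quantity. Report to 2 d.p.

Market equilibrium (private): 51.91 + 0.37Q = 109.49 - 4.04Q → Q_m = 13.0567.
Social marginal cost = private MC + MEC = 64.57 + 1.91Q.
Set SMC = demand: 64.57 + 1.91Q = 109.49 - 4.04Q → Q* = 7.5496.
Gap = |13.0567 − 7.5496| = 5.5071.

5.51 units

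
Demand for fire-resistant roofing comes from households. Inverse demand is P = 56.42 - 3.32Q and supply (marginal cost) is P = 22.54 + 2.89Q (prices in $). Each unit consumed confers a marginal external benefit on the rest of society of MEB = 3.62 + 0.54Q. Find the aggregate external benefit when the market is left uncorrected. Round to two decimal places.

$27.79

Market equilibrium (private): 22.54 + 2.89Q = 56.42 - 3.32Q → Q_m = 5.4557.
Total external benefit = ∫₀^{Q_m} (3.62 + 0.54Q) dQ = 3.62×5.4557 + ½×0.54×5.4557² = 27.7861.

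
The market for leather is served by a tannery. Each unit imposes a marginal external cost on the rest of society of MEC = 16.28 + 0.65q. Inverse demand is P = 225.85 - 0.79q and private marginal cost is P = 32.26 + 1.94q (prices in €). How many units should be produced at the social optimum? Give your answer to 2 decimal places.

q* = 52.46

Social marginal cost = private MC + MEC = 48.54 + 2.59q.
Set SMC = demand: 48.54 + 2.59q = 225.85 - 0.79q → q* = 52.4586.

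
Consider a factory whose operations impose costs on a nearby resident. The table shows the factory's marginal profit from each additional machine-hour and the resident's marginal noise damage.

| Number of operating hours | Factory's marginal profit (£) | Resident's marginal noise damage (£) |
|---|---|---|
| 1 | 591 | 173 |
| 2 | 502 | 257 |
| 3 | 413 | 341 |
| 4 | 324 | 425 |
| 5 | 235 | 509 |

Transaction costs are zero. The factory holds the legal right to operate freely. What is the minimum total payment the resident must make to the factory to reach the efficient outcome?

Left alone the factory would choose level 5 (marginal profit stays positive).
Efficient level: k* = 3 (marginal profit ≥ marginal noise damage through 3).
The resident must at least cover the factory's forgone profit from cutting 5→3: 324 + 235 = 559.

£559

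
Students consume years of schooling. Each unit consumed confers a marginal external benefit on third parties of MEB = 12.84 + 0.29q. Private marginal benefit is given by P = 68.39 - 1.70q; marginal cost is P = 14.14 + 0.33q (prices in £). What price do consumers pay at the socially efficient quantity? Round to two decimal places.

P = £2.84

Social marginal benefit = demand + MEB = 81.23 - 1.41q.
Set SMB = MC: 81.23 - 1.41q = 14.14 + 0.33q → q* = 38.5575.
Consumer price on the demand curve at q*: 68.39 − 1.70×38.5575 = 2.8423.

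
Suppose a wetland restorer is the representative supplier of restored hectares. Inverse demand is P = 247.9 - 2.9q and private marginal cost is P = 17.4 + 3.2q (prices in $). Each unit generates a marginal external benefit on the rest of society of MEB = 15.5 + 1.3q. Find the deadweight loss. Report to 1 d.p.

DWL = $435.0

Market equilibrium (private): 17.4 + 3.2q = 247.9 - 2.9q → q_m = 37.7869.
Social marginal cost = private MC − MEB = 1.9 + 1.9q.
Set SMC = demand: 1.9 + 1.9q = 247.9 - 2.9q → q* = 51.2500.
Between q* and q_m the wedge demand − SMC runs linearly from 0 to MEB(q_m), so the loss is a triangle.
DWL = ½ × 13.4631 × 64.6230 = 435.0130.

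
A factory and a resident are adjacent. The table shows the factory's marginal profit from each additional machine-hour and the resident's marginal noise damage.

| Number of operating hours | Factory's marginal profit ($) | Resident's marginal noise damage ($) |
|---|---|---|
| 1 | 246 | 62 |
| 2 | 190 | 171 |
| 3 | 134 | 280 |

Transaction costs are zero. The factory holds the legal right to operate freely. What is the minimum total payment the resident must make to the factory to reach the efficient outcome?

Left alone the factory would choose level 3 (marginal profit stays positive).
Efficient level: k* = 2 (marginal profit ≥ marginal noise damage through 2).
The resident must at least cover the factory's forgone profit from cutting 3→2: 134 = 134.

$134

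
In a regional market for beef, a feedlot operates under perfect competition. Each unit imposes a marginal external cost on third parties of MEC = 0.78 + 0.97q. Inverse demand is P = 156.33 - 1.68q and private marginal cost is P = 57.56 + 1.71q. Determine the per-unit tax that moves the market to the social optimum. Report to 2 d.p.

Social marginal cost = private MC + MEC = 58.34 + 2.68q.
Set SMC = demand: 58.34 + 2.68q = 156.33 - 1.68q → q* = 22.4748.
The Pigouvian tax equals MEC at q*: 0.78 + 0.97×22.4748 = 22.5806.

tax = 22.58 per unit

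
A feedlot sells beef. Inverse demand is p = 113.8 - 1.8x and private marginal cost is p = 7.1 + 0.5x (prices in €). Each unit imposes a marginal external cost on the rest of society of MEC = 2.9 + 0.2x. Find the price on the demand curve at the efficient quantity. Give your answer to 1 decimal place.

P = €39.1

Social marginal cost = private MC + MEC = 10.0 + 0.7x.
Set SMC = demand: 10.0 + 0.7x = 113.8 - 1.8x → x* = 41.5200.
Consumer price on the demand curve at x*: 113.8 − 1.8×41.5200 = 39.0640.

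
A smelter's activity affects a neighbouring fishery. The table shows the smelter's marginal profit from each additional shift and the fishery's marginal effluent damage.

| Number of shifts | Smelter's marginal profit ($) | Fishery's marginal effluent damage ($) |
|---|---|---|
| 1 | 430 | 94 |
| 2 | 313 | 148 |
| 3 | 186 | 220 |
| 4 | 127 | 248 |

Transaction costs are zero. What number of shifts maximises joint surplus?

Bargaining reaches the level where marginal profit last exceeds marginal effluent damage.
That holds through level 2 (313 ≥ 148) but not at 3 (186 < 220).

2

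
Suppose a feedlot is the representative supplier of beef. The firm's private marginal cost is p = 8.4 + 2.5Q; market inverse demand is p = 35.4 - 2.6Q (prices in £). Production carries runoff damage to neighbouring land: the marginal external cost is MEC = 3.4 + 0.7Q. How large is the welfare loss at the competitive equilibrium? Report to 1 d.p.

DWL = £4.4

Market equilibrium (private): 8.4 + 2.5Q = 35.4 - 2.6Q → Q_m = 5.2941.
Social marginal cost = private MC + MEC = 11.8 + 3.2Q.
Set SMC = demand: 11.8 + 3.2Q = 35.4 - 2.6Q → Q* = 4.0690.
The welfare-loss triangle has base |Q_m − Q*| and height MEC(Q_m) (the vertical gap between SMC and demand is zero at Q* and MEC at Q_m).
DWL = ½ × 1.2251 × 7.1059 = 4.3527.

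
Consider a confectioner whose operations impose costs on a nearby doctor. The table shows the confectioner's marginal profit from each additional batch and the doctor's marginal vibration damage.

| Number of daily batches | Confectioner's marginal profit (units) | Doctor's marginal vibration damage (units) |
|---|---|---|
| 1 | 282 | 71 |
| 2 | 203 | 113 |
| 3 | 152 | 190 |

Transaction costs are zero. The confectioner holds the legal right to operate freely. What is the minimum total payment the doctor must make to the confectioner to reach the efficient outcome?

Left alone the confectioner would choose level 3 (marginal profit stays positive).
Efficient level: k* = 2 (marginal profit ≥ marginal vibration damage through 2).
The doctor must at least cover the confectioner's forgone profit from cutting 3→2: 152 = 152.

152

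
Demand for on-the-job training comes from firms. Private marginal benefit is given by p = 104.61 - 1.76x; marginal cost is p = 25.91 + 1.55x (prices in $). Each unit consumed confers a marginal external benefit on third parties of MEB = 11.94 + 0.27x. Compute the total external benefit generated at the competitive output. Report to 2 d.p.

Market equilibrium (private): 25.91 + 1.55x = 104.61 - 1.76x → x_m = 23.7764.
Total external benefit = ∫₀^{x_m} (11.94 + 0.27x) dx = 11.94×23.7764 + ½×0.27×23.7764² = 360.2080.

$360.21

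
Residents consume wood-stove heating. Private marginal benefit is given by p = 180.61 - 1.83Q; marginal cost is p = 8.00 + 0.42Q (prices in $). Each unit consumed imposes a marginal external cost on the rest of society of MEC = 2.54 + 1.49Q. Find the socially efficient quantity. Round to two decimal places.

Social marginal benefit = demand − MEC = 178.07 - 3.32Q.
Set SMB = MC: 178.07 - 3.32Q = 8.00 + 0.42Q → Q* = 45.4733.

Q* = 45.47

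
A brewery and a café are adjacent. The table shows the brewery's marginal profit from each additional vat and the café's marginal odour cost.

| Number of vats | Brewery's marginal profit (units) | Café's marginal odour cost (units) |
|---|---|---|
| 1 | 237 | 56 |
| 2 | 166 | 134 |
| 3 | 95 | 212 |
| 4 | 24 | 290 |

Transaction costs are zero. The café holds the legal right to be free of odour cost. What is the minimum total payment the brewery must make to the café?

Efficient level: marginal profit ≥ marginal odour cost through level 2, so k* = 2.
With the café holding the right, the brewery must at least compensate total damage at k*: 56 + 134 = 190.

190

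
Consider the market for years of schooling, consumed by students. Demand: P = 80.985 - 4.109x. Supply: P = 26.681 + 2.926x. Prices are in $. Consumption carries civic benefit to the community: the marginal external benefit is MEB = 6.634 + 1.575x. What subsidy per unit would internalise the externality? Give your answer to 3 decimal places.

subsidy = $24.212 per unit

Social marginal benefit = demand + MEB = 87.619 - 2.534x.
Set SMB = MC: 87.619 - 2.534x = 26.681 + 2.926x → x* = 11.1608.
The Pigouvian subsidy equals MEB at x*: 6.634 + 1.575×11.1608 = 24.2123.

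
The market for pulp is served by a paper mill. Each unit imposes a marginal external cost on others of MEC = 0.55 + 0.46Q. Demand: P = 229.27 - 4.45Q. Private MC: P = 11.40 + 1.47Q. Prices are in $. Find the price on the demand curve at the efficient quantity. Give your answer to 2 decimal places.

P = $77.69

Social marginal cost = private MC + MEC = 11.95 + 1.93Q.
Set SMC = demand: 11.95 + 1.93Q = 229.27 - 4.45Q → Q* = 34.0627.
Consumer price on the demand curve at Q*: 229.27 − 4.45×34.0627 = 77.6910.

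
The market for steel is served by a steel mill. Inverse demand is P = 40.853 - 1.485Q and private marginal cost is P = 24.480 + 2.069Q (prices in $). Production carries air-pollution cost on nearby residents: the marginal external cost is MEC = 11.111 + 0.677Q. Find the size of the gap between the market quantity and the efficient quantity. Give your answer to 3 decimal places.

3.363 units

Market equilibrium (private): 24.480 + 2.069Q = 40.853 - 1.485Q → Q_m = 4.6069.
Social marginal cost = private MC + MEC = 35.591 + 2.746Q.
Set SMC = demand: 35.591 + 2.746Q = 40.853 - 1.485Q → Q* = 1.2437.
Gap = |4.6069 − 1.2437| = 3.3632.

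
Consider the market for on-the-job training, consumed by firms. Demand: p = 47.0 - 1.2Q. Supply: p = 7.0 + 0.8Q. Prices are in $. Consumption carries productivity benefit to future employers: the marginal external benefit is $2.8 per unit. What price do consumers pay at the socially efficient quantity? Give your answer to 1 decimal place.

P = $21.3

Social marginal benefit = demand + MEB = 49.8 - 1.2Q.
Set SMB = MC: 49.8 - 1.2Q = 7.0 + 0.8Q → Q* = 21.4000.
Consumer price on the demand curve at Q*: 47.0 − 1.2×21.4000 = 21.3200.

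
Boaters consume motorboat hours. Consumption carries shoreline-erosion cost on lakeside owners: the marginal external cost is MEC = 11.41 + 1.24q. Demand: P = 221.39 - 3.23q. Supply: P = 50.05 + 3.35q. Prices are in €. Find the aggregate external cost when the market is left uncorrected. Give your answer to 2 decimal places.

€717.51

Market equilibrium (private): 50.05 + 3.35q = 221.39 - 3.23q → q_m = 26.0395.
Total external cost = ∫₀^{q_m} (11.41 + 1.24q) dq = 11.41×26.0395 + ½×1.24×26.0395² = 717.5051.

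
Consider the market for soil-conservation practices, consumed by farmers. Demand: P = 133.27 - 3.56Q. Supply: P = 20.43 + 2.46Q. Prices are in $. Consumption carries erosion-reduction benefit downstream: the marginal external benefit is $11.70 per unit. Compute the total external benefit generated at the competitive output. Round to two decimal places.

Market equilibrium (private): 20.43 + 2.46Q = 133.27 - 3.56Q → Q_m = 18.7442.
Total external benefit = MEB × Q_m = 11.70 × 18.7442 = 219.3071.

$219.31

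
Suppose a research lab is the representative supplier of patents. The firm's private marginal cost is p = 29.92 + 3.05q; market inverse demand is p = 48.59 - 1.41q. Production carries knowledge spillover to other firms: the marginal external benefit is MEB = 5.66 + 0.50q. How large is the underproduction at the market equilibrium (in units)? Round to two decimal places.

Market equilibrium (private): 29.92 + 3.05q = 48.59 - 1.41q → q_m = 4.1861.
Social marginal cost = private MC − MEB = 24.26 + 2.55q.
Set SMC = demand: 24.26 + 2.55q = 48.59 - 1.41q → q* = 6.1439.
Gap = |4.1861 − 6.1439| = 1.9578.

1.96 units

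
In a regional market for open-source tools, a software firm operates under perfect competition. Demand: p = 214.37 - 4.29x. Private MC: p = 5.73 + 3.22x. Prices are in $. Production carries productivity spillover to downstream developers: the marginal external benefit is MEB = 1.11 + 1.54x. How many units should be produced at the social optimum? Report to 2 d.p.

Social marginal cost = private MC − MEB = 4.62 + 1.68x.
Set SMC = demand: 4.62 + 1.68x = 214.37 - 4.29x → x* = 35.1340.

x* = 35.13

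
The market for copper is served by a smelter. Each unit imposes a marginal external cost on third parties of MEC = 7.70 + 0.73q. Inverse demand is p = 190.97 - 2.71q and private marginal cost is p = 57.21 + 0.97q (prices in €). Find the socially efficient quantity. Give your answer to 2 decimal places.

q* = 28.59

Social marginal cost = private MC + MEC = 64.91 + 1.70q.
Set SMC = demand: 64.91 + 1.70q = 190.97 - 2.71q → q* = 28.5850.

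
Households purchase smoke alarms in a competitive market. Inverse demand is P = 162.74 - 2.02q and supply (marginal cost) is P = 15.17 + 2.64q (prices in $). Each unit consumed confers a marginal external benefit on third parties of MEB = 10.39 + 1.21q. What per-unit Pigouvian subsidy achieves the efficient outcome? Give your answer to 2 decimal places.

Social marginal benefit = demand + MEB = 173.13 - 0.81q.
Set SMB = MC: 173.13 - 0.81q = 15.17 + 2.64q → q* = 45.7855.
The Pigouvian subsidy equals MEB at q*: 10.39 + 1.21×45.7855 = 65.7905.

subsidy = $65.79 per unit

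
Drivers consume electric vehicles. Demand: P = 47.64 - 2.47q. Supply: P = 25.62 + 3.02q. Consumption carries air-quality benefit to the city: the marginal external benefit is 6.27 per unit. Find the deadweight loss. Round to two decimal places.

Market equilibrium (private): 25.62 + 3.02q = 47.64 - 2.47q → q_m = 4.0109.
Social marginal benefit = demand + MEB = 53.91 - 2.47q.
Set SMB = MC: 53.91 - 2.47q = 25.62 + 3.02q → q* = 5.1530.
Height of the DWL triangle at q_m is SMB(q_m) − MC(q_m) = MEB(q_m) = 6.2700.
DWL = ½ × 1.1421 × 6.2700 = 3.5805.

DWL = 3.58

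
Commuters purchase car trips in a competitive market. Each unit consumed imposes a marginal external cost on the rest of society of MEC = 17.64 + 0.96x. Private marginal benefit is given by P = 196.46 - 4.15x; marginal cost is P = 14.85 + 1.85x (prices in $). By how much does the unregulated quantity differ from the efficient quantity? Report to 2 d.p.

6.71 units

Market equilibrium (private): 14.85 + 1.85x = 196.46 - 4.15x → x_m = 30.2683.
Social marginal benefit = demand − MEC = 178.82 - 5.11x.
Set SMB = MC: 178.82 - 5.11x = 14.85 + 1.85x → x* = 23.5589.
Gap = |30.2683 − 23.5589| = 6.7094.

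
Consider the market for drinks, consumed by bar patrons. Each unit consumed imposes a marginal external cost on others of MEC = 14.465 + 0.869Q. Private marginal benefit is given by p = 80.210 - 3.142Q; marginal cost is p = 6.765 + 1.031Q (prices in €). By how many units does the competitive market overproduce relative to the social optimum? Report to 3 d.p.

Market equilibrium (private): 6.765 + 1.031Q = 80.210 - 3.142Q → Q_m = 17.6000.
Social marginal benefit = demand − MEC = 65.745 - 4.011Q.
Set SMB = MC: 65.745 - 4.011Q = 6.765 + 1.031Q → Q* = 11.6977.
Gap = |17.6000 − 11.6977| = 5.9023.

5.902 units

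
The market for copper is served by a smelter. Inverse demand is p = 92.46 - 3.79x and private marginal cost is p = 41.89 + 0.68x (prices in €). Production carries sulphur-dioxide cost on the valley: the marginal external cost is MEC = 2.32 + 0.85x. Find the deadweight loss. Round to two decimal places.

DWL = €13.39

Market equilibrium (private): 41.89 + 0.68x = 92.46 - 3.79x → x_m = 11.3132.
Social marginal cost = private MC + MEC = 44.21 + 1.53x.
Set SMC = demand: 44.21 + 1.53x = 92.46 - 3.79x → x* = 9.0695.
Height of the DWL triangle at x_m is SMC(x_m) − demand(x_m) = MEC(x_m) = 11.9362.
DWL = ½ × 2.2437 × 11.9362 = 13.3906.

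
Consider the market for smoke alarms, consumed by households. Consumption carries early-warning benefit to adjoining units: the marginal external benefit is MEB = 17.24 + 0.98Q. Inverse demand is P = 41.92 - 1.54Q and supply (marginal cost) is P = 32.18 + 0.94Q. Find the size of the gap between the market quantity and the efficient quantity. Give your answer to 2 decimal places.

14.06 units

Market equilibrium (private): 32.18 + 0.94Q = 41.92 - 1.54Q → Q_m = 3.9274.
Social marginal benefit = demand + MEB = 59.16 - 0.56Q.
Set SMB = MC: 59.16 - 0.56Q = 32.18 + 0.94Q → Q* = 17.9867.
Gap = |3.9274 − 17.9867| = 14.0593.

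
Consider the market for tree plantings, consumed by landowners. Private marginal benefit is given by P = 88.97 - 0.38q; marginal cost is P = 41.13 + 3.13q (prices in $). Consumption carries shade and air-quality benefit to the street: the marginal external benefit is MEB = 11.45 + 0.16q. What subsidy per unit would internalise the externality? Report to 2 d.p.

Social marginal benefit = demand + MEB = 100.42 - 0.22q.
Set SMB = MC: 100.42 - 0.22q = 41.13 + 3.13q → q* = 17.6985.
The Pigouvian subsidy equals MEB at q*: 11.45 + 0.16×17.6985 = 14.2818.

subsidy = $14.28 per unit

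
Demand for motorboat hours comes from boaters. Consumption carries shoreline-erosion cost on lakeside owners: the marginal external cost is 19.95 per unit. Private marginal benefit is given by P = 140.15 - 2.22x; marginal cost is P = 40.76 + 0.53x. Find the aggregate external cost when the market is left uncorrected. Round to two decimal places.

721.03

Market equilibrium (private): 40.76 + 0.53x = 140.15 - 2.22x → x_m = 36.1418.
Total external cost = MEC × x_m = 19.95 × 36.1418 = 721.0289.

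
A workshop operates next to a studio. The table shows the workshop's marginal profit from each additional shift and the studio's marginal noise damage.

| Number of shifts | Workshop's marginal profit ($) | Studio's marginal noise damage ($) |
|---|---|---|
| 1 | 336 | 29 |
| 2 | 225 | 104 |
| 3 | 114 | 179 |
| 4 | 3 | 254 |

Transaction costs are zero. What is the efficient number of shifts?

Bargaining reaches the level where marginal profit last exceeds marginal noise damage.
That holds through level 2 (225 ≥ 104) but not at 3 (114 < 179).

2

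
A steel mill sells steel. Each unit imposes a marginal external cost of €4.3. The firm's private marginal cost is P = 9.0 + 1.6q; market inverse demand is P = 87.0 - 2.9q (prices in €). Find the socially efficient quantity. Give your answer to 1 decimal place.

Social marginal cost = private MC + MEC = 13.3 + 1.6q.
Set SMC = demand: 13.3 + 1.6q = 87.0 - 2.9q → q* = 16.3778.

q* = 16.4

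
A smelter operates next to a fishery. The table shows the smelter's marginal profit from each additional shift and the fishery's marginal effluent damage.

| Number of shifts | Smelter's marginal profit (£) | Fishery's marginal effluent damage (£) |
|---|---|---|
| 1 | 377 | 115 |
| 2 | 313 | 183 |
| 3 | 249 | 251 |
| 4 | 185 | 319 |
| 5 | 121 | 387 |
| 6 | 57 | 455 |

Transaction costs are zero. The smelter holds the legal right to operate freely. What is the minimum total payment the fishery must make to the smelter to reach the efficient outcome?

£612

Left alone the smelter would choose level 6 (marginal profit stays positive).
Efficient level: k* = 2 (marginal profit ≥ marginal effluent damage through 2).
The fishery must at least cover the smelter's forgone profit from cutting 6→2: 249 + 185 + 121 + 57 = 612.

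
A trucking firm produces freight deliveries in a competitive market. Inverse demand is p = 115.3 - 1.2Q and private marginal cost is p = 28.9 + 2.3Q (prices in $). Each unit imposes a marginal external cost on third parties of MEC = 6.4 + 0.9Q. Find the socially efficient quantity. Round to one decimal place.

Q* = 18.2

Social marginal cost = private MC + MEC = 35.3 + 3.2Q.
Set SMC = demand: 35.3 + 3.2Q = 115.3 - 1.2Q → Q* = 18.1818.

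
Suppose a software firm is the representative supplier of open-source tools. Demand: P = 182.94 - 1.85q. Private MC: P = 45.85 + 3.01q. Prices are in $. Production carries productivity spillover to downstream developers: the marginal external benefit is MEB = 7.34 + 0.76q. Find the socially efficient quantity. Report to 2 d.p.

Social marginal cost = private MC − MEB = 38.51 + 2.25q.
Set SMC = demand: 38.51 + 2.25q = 182.94 - 1.85q → q* = 35.2268.

q* = 35.23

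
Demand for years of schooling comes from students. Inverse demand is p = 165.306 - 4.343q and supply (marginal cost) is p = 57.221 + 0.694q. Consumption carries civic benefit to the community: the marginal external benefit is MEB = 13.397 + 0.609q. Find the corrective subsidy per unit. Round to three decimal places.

Social marginal benefit = demand + MEB = 178.703 - 3.734q.
Set SMB = MC: 178.703 - 3.734q = 57.221 + 0.694q → q* = 27.4350.
The Pigouvian subsidy equals MEB at q*: 13.397 + 0.609×27.4350 = 30.1049.

subsidy = 30.105 per unit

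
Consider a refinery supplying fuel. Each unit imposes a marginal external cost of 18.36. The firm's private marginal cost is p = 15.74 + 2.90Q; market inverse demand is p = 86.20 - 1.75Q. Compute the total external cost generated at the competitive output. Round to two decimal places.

278.20

Market equilibrium (private): 15.74 + 2.90Q = 86.20 - 1.75Q → Q_m = 15.1527.
Total external cost = MEC × Q_m = 18.36 × 15.1527 = 278.2036.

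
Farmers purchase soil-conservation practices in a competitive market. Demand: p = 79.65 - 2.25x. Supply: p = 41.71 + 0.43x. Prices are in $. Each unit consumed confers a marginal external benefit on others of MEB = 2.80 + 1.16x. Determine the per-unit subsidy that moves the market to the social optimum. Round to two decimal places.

subsidy = $33.89 per unit

Social marginal benefit = demand + MEB = 82.45 - 1.09x.
Set SMB = MC: 82.45 - 1.09x = 41.71 + 0.43x → x* = 26.8026.
The Pigouvian subsidy equals MEB at x*: 2.80 + 1.16×26.8026 = 33.8910.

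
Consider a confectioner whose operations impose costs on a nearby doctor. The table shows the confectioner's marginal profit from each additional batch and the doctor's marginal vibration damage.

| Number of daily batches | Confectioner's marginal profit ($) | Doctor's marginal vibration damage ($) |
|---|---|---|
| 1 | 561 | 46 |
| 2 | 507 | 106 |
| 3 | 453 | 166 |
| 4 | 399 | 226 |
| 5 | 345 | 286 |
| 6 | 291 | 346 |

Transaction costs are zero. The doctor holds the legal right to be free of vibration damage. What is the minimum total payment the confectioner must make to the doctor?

Efficient level: marginal profit ≥ marginal vibration damage through level 5, so k* = 5.
With the doctor holding the right, the confectioner must at least compensate total damage at k*: 46 + 106 + 166 + 226 + 286 = 830.

$830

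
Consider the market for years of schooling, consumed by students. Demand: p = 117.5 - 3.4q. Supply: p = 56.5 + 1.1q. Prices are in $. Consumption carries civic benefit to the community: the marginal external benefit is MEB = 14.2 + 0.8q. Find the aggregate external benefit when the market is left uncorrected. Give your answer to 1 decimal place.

Market equilibrium (private): 56.5 + 1.1q = 117.5 - 3.4q → q_m = 13.5556.
Total external benefit = ∫₀^{q_m} (14.2 + 0.8q) dq = 14.2×13.5556 + ½×0.8×13.5556² = 265.9912.

$266.0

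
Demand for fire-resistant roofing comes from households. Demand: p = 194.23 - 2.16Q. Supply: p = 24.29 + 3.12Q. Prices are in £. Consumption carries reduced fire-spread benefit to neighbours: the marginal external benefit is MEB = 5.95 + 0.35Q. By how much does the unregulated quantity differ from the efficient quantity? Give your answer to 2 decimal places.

3.49 units

Market equilibrium (private): 24.29 + 3.12Q = 194.23 - 2.16Q → Q_m = 32.1856.
Social marginal benefit = demand + MEB = 200.18 - 1.81Q.
Set SMB = MC: 200.18 - 1.81Q = 24.29 + 3.12Q → Q* = 35.6775.
Gap = |32.1856 − 35.6775| = 3.4919.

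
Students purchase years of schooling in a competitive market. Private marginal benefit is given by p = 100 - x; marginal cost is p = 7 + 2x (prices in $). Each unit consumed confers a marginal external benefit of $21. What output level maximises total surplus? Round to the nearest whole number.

x* = 38

Social marginal benefit = demand + MEB = 121 - x.
Set SMB = MC: 121 - x = 7 + 2x → x* = 38.0000.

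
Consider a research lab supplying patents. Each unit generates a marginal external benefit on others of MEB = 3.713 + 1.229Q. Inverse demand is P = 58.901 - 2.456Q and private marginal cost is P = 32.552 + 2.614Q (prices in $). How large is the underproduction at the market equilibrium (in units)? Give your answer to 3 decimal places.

2.630 units

Market equilibrium (private): 32.552 + 2.614Q = 58.901 - 2.456Q → Q_m = 5.1970.
Social marginal cost = private MC − MEB = 28.839 + 1.385Q.
Set SMC = demand: 28.839 + 1.385Q = 58.901 - 2.456Q → Q* = 7.8266.
Gap = |5.1970 − 7.8266| = 2.6296.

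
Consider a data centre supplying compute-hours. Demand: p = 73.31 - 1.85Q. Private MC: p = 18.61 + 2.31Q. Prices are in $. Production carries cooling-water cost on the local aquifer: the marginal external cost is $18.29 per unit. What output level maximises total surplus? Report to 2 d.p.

Social marginal cost = private MC + MEC = 36.90 + 2.31Q.
Set SMC = demand: 36.90 + 2.31Q = 73.31 - 1.85Q → Q* = 8.7524.

Q* = 8.75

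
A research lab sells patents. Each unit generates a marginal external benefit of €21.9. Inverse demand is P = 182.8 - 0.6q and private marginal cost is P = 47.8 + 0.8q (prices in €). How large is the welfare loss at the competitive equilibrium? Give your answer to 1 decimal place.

Market equilibrium (private): 47.8 + 0.8q = 182.8 - 0.6q → q_m = 96.4286.
Social marginal cost = private MC − MEB = 25.9 + 0.8q.
Set SMC = demand: 25.9 + 0.8q = 182.8 - 0.6q → q* = 112.0714.
The welfare-loss triangle has base |q_m − q*| and height MEB(q_m) (the vertical gap between SMC and demand is zero at q* and MEB at q_m).
DWL = ½ × 15.6428 × 21.9000 = 171.2887.

DWL = €171.3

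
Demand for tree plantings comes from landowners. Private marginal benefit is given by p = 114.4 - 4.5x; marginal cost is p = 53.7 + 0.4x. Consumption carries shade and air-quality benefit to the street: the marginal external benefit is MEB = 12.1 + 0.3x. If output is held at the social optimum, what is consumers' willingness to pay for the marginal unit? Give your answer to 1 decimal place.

P = 43.2

Social marginal benefit = demand + MEB = 126.5 - 4.2x.
Set SMB = MC: 126.5 - 4.2x = 53.7 + 0.4x → x* = 15.8261.
Consumer price on the demand curve at x*: 114.4 − 4.5×15.8261 = 43.1826.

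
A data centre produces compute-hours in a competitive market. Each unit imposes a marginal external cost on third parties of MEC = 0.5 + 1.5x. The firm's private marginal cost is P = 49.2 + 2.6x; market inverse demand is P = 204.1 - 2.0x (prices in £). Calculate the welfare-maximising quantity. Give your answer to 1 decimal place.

Social marginal cost = private MC + MEC = 49.7 + 4.1x.
Set SMC = demand: 49.7 + 4.1x = 204.1 - 2.0x → x* = 25.3115.

x* = 25.3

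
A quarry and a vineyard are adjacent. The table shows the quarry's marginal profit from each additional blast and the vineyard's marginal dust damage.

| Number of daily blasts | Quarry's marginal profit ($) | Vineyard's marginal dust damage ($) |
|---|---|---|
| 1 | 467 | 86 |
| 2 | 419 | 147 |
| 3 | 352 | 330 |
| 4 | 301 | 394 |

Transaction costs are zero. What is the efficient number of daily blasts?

Bargaining reaches the level where marginal profit last exceeds marginal dust damage.
That holds through level 3 (352 ≥ 330) but not at 4 (301 < 394).

3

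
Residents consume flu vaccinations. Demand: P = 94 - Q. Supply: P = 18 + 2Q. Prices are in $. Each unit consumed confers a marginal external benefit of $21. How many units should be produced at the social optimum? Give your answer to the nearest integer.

Social marginal benefit = demand + MEB = 115 - Q.
Set SMB = MC: 115 - Q = 18 + 2Q → Q* = 32.3333.

Q* = 32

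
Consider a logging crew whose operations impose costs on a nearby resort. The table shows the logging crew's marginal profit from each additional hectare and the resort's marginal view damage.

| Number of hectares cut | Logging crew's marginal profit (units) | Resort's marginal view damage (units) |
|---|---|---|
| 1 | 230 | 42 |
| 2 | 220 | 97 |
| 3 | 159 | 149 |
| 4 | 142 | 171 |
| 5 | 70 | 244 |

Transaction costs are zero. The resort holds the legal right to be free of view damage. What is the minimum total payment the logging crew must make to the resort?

288

Efficient level: marginal profit ≥ marginal view damage through level 3, so k* = 3.
With the resort holding the right, the logging crew must at least compensate total damage at k*: 42 + 97 + 149 = 288.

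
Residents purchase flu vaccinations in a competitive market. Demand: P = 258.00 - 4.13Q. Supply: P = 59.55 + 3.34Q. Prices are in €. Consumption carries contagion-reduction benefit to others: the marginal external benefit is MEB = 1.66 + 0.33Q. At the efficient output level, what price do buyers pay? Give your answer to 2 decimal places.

P = €142.25

Social marginal benefit = demand + MEB = 259.66 - 3.80Q.
Set SMB = MC: 259.66 - 3.80Q = 59.55 + 3.34Q → Q* = 28.0266.
Consumer price on the demand curve at Q*: 258.00 − 4.13×28.0266 = 142.2501.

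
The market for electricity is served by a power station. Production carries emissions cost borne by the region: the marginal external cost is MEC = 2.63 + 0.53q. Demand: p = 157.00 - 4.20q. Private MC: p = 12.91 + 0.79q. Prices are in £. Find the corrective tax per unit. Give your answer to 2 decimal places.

Social marginal cost = private MC + MEC = 15.54 + 1.32q.
Set SMC = demand: 15.54 + 1.32q = 157.00 - 4.20q → q* = 25.6268.
The Pigouvian tax equals MEC at q*: 2.63 + 0.53×25.6268 = 16.2122.

tax = £16.21 per unit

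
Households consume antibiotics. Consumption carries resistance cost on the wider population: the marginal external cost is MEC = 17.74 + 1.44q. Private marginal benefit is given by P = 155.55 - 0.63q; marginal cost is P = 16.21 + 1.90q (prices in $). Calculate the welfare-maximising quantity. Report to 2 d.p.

q* = 30.63

Social marginal benefit = demand − MEC = 137.81 - 2.07q.
Set SMB = MC: 137.81 - 2.07q = 16.21 + 1.90q → q* = 30.6297.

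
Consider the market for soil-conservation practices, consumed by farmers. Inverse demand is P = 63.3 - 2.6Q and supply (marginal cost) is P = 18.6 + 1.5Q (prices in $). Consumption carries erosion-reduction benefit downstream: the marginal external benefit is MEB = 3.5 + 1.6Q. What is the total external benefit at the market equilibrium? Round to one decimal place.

Market equilibrium (private): 18.6 + 1.5Q = 63.3 - 2.6Q → Q_m = 10.9024.
Total external benefit = ∫₀^{Q_m} (3.5 + 1.6Q) dQ = 3.5×10.9024 + ½×1.6×10.9024² = 133.2483.

$133.2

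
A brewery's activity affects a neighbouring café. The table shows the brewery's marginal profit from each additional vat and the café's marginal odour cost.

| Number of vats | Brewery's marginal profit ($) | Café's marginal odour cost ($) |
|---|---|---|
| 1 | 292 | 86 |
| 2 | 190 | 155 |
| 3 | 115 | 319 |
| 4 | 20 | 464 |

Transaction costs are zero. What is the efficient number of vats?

Bargaining reaches the level where marginal profit last exceeds marginal odour cost.
That holds through level 2 (190 ≥ 155) but not at 3 (115 < 319).

2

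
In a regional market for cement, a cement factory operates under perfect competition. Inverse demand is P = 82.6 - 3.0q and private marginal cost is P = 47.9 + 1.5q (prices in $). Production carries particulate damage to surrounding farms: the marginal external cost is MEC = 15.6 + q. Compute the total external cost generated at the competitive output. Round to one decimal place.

$150.0

Market equilibrium (private): 47.9 + 1.5q = 82.6 - 3.0q → q_m = 7.7111.
Total external cost = ∫₀^{q_m} (15.6 + 1.0q) dq = 15.6×7.7111 + ½×1.0×7.7111² = 150.0237.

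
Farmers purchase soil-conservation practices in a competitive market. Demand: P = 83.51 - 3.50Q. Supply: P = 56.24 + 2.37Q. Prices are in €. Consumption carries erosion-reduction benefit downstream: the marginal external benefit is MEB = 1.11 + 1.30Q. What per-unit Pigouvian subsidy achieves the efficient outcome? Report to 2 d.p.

subsidy = €9.18 per unit

Social marginal benefit = demand + MEB = 84.62 - 2.20Q.
Set SMB = MC: 84.62 - 2.20Q = 56.24 + 2.37Q → Q* = 6.2101.
The Pigouvian subsidy equals MEB at Q*: 1.11 + 1.30×6.2101 = 9.1831.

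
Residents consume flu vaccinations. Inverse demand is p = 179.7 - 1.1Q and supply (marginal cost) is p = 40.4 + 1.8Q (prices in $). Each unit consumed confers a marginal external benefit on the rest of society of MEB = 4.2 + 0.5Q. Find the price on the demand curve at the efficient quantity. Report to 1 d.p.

Social marginal benefit = demand + MEB = 183.9 - 0.6Q.
Set SMB = MC: 183.9 - 0.6Q = 40.4 + 1.8Q → Q* = 59.7917.
Consumer price on the demand curve at Q*: 179.7 − 1.1×59.7917 = 113.9291.

P = $113.9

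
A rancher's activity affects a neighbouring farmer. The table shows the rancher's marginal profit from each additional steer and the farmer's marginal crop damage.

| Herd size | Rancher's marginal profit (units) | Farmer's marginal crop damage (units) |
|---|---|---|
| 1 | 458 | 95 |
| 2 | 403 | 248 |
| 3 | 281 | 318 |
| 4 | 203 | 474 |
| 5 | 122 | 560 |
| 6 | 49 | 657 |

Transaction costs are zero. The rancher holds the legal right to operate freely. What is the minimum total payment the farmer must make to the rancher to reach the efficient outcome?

Left alone the rancher would choose level 6 (marginal profit stays positive).
Efficient level: k* = 2 (marginal profit ≥ marginal crop damage through 2).
The farmer must at least cover the rancher's forgone profit from cutting 6→2: 281 + 203 + 122 + 49 = 655.

655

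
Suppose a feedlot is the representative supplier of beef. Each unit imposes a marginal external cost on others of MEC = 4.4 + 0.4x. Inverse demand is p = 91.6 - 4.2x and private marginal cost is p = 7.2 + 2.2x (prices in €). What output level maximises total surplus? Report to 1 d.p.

x* = 11.8

Social marginal cost = private MC + MEC = 11.6 + 2.6x.
Set SMC = demand: 11.6 + 2.6x = 91.6 - 4.2x → x* = 11.7647.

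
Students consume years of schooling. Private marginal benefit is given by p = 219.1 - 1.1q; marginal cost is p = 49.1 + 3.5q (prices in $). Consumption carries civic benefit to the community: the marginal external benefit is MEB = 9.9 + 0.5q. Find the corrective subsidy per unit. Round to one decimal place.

Social marginal benefit = demand + MEB = 229.0 - 0.6q.
Set SMB = MC: 229.0 - 0.6q = 49.1 + 3.5q → q* = 43.8780.
The Pigouvian subsidy equals MEB at q*: 9.9 + 0.5×43.8780 = 31.8390.

subsidy = $31.8 per unit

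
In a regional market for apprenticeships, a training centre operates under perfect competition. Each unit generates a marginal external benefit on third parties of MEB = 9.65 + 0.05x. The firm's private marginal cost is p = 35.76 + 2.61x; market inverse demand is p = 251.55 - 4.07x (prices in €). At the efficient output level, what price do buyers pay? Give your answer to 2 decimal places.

Social marginal cost = private MC − MEB = 26.11 + 2.56x.
Set SMC = demand: 26.11 + 2.56x = 251.55 - 4.07x → x* = 34.0030.
Consumer price on the demand curve at x*: 251.55 − 4.07×34.0030 = 113.1578.

P = €113.16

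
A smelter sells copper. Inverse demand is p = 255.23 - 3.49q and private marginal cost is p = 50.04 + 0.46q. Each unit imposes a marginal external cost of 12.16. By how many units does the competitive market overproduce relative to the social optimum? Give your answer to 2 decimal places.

Market equilibrium (private): 50.04 + 0.46q = 255.23 - 3.49q → q_m = 51.9468.
Social marginal cost = private MC + MEC = 62.20 + 0.46q.
Set SMC = demand: 62.20 + 0.46q = 255.23 - 3.49q → q* = 48.8684.
Gap = |51.9468 − 48.8684| = 3.0784.

3.08 units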